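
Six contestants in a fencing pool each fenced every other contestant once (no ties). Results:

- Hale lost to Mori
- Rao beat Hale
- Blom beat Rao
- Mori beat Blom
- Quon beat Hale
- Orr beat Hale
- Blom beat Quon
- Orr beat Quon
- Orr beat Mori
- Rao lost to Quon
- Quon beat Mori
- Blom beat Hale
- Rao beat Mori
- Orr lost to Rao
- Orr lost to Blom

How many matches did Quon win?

3

Quon's results: beat Rao, Mori, Hale; lost to Orr, Blom.
That is 3 wins.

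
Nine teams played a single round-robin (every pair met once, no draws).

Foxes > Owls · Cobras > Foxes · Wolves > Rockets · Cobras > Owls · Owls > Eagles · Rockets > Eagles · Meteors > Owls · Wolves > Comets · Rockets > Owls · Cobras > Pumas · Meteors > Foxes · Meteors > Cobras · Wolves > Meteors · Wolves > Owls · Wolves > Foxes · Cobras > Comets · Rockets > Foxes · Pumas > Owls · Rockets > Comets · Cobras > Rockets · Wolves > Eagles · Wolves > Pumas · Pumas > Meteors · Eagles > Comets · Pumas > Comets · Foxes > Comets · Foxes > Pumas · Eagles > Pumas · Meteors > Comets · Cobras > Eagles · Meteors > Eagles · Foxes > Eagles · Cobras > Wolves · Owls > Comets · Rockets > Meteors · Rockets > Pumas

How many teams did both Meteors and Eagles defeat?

Meteors beat: Comets, Owls, Eagles, Cobras, Foxes.
Eagles beat: Comets, Pumas.
Both beat: Comets — 1.

1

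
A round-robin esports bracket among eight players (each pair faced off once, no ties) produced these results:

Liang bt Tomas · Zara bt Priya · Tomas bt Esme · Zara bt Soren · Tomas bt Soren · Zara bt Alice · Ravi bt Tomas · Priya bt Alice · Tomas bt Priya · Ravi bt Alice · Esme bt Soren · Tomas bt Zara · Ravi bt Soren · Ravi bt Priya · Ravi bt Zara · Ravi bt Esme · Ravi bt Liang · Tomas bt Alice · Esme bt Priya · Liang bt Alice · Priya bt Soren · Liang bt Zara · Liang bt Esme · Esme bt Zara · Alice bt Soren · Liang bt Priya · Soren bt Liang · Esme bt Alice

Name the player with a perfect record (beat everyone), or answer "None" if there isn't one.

Ravi has 7 wins out of 7 opponents — a perfect record.

Ravi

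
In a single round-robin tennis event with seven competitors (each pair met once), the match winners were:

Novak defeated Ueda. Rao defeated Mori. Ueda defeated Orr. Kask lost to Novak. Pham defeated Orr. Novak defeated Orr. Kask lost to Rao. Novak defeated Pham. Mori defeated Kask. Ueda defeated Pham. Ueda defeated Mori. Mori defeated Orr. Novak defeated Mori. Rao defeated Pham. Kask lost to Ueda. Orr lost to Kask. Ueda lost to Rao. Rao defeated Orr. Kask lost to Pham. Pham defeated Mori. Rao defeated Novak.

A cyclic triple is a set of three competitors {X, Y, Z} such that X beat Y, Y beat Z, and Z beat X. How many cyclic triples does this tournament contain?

Win totals: Mori 2, Orr 0, Novak 5, Kask 1, Rao 6, Pham 3, Ueda 4.
A competitor with w wins dominates both others in C(w,2) triples; summing gives 1 + 0 + 10 + 0 + 15 + 3 + 6 = 35 transitive triples.
Total triples C(7,3) = 35, so cyclic triples = 35 − 35 = 0.

0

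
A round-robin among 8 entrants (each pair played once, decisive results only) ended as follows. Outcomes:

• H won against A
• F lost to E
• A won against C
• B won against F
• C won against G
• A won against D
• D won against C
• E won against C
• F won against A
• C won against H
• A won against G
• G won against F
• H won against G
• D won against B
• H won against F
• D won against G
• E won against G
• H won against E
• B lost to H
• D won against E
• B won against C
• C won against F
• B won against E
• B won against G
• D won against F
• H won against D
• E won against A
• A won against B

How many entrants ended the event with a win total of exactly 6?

1

Win totals: A 4, B 4, C 3, D 5, E 4, F 1, G 1, H 6.
Exactly 6: H — 1 entrant.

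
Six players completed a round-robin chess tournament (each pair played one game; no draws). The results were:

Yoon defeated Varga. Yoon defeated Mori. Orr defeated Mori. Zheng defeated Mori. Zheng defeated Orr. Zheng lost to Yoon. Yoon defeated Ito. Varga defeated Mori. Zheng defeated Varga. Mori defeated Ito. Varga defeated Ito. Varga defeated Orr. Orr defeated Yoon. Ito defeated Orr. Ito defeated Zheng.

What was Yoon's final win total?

4

Yoon's results: beat Varga, Mori, Ito, Zheng; lost to Orr.
That is 4 wins.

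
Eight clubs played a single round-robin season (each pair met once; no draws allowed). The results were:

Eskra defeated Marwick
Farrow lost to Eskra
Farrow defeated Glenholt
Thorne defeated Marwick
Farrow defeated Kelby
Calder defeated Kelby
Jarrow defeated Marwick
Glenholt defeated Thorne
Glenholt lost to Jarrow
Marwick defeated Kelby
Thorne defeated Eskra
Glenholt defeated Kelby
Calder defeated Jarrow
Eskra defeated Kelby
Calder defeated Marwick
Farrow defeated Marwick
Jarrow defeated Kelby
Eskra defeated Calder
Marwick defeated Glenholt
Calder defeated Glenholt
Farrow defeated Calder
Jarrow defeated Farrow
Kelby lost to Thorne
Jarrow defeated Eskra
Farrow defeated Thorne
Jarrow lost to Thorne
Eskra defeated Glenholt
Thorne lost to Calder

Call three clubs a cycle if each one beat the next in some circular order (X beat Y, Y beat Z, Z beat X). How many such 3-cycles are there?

8

Win totals: Calder 5, Jarrow 5, Thorne 4, Glenholt 2, Kelby 0, Eskra 5, Farrow 5, Marwick 2.
A club with w wins dominates both others in C(w,2) triples; summing gives 10 + 10 + 6 + 1 + 0 + 10 + 10 + 1 = 48 transitive triples.
Total triples C(8,3) = 56, so cyclic triples = 56 − 48 = 8.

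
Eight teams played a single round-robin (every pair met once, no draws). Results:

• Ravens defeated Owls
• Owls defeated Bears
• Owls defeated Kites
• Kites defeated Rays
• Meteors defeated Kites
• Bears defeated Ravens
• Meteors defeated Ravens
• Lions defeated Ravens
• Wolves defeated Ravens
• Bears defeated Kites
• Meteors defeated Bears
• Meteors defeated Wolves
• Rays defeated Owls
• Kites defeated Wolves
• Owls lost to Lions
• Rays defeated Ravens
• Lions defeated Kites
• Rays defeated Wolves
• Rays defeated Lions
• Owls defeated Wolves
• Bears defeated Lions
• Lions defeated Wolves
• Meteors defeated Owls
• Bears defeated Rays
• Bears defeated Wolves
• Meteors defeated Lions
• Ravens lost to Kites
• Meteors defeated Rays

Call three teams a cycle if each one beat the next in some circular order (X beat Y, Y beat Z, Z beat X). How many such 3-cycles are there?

Win totals: Owls 3, Meteors 7, Ravens 1, Bears 5, Lions 4, Wolves 1, Rays 4, Kites 3.
A team with w wins dominates both others in C(w,2) triples; summing gives 3 + 21 + 0 + 10 + 6 + 0 + 6 + 3 = 49 transitive triples.
Total triples C(8,3) = 56, so cyclic triples = 56 − 49 = 7.

7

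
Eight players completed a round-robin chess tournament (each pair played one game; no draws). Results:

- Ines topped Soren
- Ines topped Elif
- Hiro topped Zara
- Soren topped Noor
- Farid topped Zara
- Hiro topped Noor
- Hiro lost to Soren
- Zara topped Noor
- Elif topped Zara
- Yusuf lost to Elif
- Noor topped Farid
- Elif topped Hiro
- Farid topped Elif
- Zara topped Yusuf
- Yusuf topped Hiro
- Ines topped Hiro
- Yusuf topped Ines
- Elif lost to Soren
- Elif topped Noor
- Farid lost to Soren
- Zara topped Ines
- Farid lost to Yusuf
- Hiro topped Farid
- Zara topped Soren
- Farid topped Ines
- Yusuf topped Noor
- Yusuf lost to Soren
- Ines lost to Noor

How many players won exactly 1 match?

Win totals: Noor 2, Farid 3, Hiro 3, Soren 5, Yusuf 4, Elif 4, Zara 4, Ines 3.
No player has exactly 1 wins.

0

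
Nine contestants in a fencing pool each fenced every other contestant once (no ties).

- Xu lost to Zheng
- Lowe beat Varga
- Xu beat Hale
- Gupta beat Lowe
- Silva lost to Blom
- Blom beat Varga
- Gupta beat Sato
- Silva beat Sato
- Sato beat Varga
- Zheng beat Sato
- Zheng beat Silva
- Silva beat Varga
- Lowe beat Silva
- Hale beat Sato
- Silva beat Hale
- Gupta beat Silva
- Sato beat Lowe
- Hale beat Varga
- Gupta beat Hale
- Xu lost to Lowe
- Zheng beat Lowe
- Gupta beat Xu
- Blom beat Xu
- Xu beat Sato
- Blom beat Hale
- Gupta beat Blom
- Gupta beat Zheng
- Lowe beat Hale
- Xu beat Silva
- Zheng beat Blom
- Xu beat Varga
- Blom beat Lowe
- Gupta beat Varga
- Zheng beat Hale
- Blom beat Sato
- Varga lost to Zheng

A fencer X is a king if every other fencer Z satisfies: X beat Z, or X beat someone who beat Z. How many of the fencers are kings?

1

Sato cannot reach Zheng, Gupta, Blom in two steps.
Hale cannot reach Zheng, Xu, Gupta, Blom, Silva in two steps.
Zheng cannot reach Gupta in two steps.
Lowe cannot reach Zheng, Gupta, Blom in two steps.
Varga cannot reach Sato, Hale, Zheng, Lowe, Xu, Gupta, Blom, Silva in two steps.
Xu cannot reach Zheng, Gupta, Blom in two steps.
Gupta reaches everyone (king).
Blom cannot reach Zheng, Gupta in two steps.
Silva cannot reach Zheng, Xu, Gupta, Blom in two steps.
Kings: Gupta — 1.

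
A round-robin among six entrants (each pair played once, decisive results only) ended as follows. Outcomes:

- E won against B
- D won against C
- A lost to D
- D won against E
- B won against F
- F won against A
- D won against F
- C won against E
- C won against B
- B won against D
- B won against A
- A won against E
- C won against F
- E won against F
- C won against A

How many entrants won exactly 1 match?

Win totals: A 1, B 3, C 4, D 4, E 2, F 1.
Exactly 1: A, F — 2 entrants.

2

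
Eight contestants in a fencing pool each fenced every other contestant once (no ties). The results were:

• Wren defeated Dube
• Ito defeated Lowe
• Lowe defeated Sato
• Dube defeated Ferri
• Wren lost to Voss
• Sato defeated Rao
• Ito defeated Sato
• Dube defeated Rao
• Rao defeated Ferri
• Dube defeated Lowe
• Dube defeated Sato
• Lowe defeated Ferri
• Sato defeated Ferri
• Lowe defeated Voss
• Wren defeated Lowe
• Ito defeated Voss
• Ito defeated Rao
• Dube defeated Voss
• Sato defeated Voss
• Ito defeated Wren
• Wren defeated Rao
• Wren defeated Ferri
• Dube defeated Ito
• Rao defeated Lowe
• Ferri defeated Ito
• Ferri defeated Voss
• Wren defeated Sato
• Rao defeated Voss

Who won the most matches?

Win totals: Sato 3, Dube 6, Lowe 3, Ito 5, Voss 1, Wren 5, Rao 3, Ferri 2.
Dube leads with 6 wins (next highest: 5).

Dube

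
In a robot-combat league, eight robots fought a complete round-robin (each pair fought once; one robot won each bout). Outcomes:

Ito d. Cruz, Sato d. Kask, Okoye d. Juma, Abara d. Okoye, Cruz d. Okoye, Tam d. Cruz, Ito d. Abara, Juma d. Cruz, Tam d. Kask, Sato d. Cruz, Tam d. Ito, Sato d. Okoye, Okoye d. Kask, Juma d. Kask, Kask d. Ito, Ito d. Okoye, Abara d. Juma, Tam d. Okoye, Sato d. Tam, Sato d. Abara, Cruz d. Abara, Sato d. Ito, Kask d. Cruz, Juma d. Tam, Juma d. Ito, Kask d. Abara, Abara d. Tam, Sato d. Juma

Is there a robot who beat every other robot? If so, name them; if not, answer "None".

Sato has 7 wins out of 7 opponents — a perfect record.

Sato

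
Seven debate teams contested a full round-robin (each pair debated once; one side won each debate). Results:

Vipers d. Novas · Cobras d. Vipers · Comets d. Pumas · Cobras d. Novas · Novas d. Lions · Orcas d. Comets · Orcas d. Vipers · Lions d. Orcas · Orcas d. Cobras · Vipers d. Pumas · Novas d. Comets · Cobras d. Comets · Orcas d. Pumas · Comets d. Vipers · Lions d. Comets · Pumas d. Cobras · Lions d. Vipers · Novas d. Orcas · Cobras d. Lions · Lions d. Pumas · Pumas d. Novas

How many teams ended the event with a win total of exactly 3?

Win totals: Novas 3, Comets 2, Cobras 4, Pumas 2, Vipers 2, Lions 4, Orcas 4.
Exactly 3: Novas — 1 team.

1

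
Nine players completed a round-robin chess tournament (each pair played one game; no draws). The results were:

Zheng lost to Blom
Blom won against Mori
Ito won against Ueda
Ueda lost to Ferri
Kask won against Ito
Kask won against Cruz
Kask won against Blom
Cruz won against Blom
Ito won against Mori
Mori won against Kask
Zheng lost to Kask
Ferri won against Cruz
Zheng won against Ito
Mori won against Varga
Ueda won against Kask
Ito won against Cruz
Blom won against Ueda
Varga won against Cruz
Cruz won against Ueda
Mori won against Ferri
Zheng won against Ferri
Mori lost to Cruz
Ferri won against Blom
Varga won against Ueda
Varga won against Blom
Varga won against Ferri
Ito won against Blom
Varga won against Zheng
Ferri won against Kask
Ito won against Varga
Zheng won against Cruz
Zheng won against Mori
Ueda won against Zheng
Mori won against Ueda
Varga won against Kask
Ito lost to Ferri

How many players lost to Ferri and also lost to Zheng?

Ferri beat: Cruz, Ueda, Kask, Blom, Ito.
Zheng beat: Cruz, Mori, Ferri, Ito.
Both beat: Cruz, Ito — 2.

2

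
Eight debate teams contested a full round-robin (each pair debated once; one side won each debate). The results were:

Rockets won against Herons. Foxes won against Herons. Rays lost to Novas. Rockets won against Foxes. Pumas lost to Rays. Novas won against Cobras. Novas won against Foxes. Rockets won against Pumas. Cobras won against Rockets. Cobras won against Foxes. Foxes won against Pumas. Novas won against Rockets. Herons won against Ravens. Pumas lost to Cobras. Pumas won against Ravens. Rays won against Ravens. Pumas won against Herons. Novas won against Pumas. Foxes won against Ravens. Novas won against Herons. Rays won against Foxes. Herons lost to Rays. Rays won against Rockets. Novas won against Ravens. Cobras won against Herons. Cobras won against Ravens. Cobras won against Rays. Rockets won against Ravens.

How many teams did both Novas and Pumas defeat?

Novas beat: Herons, Foxes, Cobras, Ravens, Rays, Pumas, Rockets.
Pumas beat: Herons, Ravens.
Both beat: Herons, Ravens — 2.

2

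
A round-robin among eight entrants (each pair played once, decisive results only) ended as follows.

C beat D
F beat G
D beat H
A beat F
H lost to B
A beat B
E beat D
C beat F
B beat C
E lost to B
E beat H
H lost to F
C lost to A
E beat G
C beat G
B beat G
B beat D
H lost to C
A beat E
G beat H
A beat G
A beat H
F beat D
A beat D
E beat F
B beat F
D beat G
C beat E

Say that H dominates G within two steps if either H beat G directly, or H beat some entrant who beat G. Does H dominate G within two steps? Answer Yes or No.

H did not beat G directly.
H beat no one, so there is no intermediate entrant.

No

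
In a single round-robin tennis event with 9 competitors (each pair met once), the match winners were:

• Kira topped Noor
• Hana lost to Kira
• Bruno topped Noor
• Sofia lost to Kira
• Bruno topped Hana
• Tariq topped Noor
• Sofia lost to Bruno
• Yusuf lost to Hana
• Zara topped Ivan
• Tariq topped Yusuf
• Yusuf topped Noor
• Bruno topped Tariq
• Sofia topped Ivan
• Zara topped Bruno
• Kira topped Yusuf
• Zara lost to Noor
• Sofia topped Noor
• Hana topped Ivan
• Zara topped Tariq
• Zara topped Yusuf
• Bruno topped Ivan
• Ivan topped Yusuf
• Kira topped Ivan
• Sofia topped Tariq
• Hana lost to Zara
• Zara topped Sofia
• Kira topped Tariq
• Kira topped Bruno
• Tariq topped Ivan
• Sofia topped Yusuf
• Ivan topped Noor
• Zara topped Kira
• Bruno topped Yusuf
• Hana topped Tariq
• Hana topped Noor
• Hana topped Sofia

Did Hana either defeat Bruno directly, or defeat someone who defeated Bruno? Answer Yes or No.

No

Hana did not beat Bruno directly.
Hana beat Ivan, Sofia, Noor, Tariq, Yusuf, but each of them lost to Bruno. No two-step path.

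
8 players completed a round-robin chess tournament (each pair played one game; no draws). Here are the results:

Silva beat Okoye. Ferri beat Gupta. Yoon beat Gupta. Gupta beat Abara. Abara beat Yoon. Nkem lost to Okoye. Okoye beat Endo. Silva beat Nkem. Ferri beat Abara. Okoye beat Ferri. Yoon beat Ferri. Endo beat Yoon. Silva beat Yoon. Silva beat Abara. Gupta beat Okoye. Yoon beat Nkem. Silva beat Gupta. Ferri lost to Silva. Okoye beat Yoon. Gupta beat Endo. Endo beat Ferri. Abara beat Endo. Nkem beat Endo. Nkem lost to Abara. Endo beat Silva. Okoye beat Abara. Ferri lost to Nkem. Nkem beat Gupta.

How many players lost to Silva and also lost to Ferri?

2

Silva beat: Nkem, Abara, Yoon, Ferri, Gupta, Okoye.
Ferri beat: Abara, Gupta.
Both beat: Abara, Gupta — 2.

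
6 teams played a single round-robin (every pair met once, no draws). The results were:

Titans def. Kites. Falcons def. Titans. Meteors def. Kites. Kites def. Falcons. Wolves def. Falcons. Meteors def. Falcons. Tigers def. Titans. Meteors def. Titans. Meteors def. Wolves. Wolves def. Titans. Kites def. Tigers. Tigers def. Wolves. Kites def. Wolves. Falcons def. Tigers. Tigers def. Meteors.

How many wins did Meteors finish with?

Meteors' results: beat Wolves, Falcons, Titans, Kites; lost to Tigers.
That is 4 wins.

4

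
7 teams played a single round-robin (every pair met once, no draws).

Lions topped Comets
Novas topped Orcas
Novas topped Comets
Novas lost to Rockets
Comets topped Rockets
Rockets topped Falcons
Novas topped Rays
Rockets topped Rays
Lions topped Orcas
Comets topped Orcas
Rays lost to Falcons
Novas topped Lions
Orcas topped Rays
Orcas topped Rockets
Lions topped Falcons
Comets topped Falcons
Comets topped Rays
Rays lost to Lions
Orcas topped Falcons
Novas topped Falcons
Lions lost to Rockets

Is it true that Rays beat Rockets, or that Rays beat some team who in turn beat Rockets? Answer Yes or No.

Rays did not beat Rockets directly.
Rays beat no one, so there is no intermediate team.

No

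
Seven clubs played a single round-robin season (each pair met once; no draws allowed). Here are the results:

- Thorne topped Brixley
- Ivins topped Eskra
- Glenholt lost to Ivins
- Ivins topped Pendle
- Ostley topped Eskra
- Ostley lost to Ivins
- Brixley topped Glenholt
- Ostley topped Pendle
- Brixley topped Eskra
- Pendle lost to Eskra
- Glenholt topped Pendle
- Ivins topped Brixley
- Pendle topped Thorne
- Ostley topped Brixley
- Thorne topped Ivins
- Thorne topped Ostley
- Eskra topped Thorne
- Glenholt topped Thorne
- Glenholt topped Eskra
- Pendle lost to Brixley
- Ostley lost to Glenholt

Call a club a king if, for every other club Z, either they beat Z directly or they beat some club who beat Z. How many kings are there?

Brixley cannot reach Ivins in two steps.
Ivins reaches everyone (king).
Eskra cannot reach Glenholt in two steps.
Thorne reaches everyone (king).
Ostley cannot reach Ivins in two steps.
Glenholt reaches everyone (king).
Pendle cannot reach Eskra, Glenholt in two steps.
Kings: Ivins, Thorne, Glenholt — 3.

3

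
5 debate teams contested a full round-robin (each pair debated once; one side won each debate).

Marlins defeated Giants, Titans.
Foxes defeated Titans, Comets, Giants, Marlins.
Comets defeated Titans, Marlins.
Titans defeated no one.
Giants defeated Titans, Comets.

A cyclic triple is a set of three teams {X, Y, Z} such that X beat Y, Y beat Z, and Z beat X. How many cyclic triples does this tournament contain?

1

Win totals: Marlins 2, Titans 0, Foxes 4, Comets 2, Giants 2.
A team with w wins dominates both others in C(w,2) triples; summing gives 1 + 0 + 6 + 1 + 1 = 9 transitive triples.
Total triples C(5,3) = 10, so cyclic triples = 10 − 9 = 1.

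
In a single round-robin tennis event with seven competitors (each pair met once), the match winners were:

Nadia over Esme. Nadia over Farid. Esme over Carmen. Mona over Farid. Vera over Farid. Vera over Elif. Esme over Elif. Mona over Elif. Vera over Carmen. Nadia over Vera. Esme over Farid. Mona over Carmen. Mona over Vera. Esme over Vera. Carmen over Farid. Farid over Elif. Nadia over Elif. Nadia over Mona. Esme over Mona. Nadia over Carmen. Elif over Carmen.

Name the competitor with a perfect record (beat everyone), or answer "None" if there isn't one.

Nadia has 6 wins out of 6 opponents — a perfect record.

Nadia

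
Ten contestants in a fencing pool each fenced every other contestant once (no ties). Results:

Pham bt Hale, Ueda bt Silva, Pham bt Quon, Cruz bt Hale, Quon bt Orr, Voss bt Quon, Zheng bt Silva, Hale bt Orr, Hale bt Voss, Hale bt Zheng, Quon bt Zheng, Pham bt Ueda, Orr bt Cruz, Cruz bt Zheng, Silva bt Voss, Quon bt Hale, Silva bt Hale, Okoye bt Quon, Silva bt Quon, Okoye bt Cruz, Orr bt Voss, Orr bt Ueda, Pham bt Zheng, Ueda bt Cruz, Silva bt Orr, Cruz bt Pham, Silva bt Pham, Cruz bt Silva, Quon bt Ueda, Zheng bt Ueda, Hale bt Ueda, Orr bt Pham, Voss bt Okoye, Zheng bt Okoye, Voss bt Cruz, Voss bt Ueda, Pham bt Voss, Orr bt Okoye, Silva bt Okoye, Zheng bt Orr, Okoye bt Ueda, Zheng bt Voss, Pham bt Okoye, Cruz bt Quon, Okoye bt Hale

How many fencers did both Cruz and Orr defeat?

Cruz beat: Silva, Quon, Zheng, Pham, Hale.
Orr beat: Ueda, Voss, Pham, Cruz, Okoye.
Both beat: Pham — 1.

1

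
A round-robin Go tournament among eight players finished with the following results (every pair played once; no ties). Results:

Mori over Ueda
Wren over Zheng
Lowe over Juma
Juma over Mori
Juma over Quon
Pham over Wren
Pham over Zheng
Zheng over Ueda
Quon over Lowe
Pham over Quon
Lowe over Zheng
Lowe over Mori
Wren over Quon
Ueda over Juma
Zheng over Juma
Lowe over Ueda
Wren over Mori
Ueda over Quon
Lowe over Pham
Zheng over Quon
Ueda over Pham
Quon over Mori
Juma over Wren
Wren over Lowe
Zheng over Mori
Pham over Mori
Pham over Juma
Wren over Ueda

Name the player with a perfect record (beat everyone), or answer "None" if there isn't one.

None

Highest win total is Wren with 5 (out of 7 possible).
Wren lost to Juma, Pham, so no player went undefeated.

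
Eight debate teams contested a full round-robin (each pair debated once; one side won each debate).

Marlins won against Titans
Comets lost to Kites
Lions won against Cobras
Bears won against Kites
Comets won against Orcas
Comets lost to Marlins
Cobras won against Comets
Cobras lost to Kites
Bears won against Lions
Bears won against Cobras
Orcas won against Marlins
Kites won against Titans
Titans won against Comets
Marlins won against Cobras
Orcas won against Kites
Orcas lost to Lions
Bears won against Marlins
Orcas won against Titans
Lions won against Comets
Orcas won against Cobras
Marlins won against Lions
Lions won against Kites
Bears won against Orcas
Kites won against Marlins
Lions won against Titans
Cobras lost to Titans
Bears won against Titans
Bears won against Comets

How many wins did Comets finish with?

1

Comets' results: beat Orcas; lost to Cobras, Kites, Marlins, Lions, Bears, Titans.
That is 1 win.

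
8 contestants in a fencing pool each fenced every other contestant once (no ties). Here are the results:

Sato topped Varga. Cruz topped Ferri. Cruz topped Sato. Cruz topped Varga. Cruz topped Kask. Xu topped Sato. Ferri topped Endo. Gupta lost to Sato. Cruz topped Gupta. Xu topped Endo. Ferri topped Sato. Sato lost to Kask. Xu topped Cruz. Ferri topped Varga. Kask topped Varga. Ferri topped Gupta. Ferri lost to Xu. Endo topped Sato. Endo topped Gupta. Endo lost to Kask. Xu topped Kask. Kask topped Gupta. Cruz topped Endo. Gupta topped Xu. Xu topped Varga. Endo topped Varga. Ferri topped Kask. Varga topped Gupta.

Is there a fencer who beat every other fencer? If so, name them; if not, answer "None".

None

Highest win total is Xu with 6 (out of 7 possible).
Xu lost to Gupta, so no fencer went undefeated.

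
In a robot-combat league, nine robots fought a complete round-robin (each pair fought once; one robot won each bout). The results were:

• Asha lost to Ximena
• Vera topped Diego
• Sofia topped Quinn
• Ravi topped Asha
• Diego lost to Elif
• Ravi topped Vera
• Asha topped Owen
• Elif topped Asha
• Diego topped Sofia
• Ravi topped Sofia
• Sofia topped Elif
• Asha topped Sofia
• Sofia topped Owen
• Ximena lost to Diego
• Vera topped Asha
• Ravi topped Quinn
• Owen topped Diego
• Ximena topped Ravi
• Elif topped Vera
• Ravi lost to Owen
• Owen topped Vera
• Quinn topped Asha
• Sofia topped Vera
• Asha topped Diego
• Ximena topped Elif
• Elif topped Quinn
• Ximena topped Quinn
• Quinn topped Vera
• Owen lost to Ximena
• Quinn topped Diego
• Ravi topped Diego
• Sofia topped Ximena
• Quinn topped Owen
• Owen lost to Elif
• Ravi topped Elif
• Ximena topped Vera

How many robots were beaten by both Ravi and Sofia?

Ravi beat: Diego, Sofia, Asha, Vera, Elif, Quinn.
Sofia beat: Vera, Ximena, Owen, Elif, Quinn.
Both beat: Vera, Elif, Quinn — 3.

3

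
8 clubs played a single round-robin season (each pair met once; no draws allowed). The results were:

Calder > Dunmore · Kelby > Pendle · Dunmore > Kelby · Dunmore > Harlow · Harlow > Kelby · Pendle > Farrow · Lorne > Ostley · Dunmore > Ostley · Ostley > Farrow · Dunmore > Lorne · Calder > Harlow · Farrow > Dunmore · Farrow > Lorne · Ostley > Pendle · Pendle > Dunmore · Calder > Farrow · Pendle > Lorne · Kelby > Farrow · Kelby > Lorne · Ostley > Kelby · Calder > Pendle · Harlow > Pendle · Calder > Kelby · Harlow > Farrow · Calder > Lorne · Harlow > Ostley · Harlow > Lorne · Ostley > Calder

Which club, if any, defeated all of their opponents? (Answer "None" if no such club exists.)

Highest win total is Calder with 6 (out of 7 possible).
Calder lost to Ostley, so no club went undefeated.

None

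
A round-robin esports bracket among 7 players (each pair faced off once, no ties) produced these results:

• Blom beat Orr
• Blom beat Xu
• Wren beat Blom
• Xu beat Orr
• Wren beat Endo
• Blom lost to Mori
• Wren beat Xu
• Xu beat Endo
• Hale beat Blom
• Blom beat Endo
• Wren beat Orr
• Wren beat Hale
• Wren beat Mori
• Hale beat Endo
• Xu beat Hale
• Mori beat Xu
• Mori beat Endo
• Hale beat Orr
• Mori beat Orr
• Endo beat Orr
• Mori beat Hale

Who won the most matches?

Win totals: Endo 1, Xu 3, Wren 6, Orr 0, Mori 5, Blom 3, Hale 3.
Wren leads with 6 wins (next highest: 5).

Wren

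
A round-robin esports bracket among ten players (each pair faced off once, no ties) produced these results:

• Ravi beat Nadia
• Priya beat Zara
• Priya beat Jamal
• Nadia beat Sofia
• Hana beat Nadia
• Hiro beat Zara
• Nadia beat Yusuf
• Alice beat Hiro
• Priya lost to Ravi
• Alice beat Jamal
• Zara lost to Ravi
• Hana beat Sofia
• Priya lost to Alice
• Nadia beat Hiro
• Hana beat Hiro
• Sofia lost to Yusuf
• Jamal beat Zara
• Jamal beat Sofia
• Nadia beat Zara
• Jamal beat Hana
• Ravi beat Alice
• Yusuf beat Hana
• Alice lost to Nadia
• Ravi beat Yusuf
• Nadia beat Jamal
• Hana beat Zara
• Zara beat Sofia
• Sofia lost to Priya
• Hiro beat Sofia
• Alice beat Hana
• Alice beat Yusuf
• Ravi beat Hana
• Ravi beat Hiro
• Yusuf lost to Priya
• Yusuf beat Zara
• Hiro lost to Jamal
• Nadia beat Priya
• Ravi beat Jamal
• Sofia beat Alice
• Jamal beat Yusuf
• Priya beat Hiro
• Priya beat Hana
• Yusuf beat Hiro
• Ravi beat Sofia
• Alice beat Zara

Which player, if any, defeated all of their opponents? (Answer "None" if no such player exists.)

Ravi has 9 wins out of 9 opponents — a perfect record.

Ravi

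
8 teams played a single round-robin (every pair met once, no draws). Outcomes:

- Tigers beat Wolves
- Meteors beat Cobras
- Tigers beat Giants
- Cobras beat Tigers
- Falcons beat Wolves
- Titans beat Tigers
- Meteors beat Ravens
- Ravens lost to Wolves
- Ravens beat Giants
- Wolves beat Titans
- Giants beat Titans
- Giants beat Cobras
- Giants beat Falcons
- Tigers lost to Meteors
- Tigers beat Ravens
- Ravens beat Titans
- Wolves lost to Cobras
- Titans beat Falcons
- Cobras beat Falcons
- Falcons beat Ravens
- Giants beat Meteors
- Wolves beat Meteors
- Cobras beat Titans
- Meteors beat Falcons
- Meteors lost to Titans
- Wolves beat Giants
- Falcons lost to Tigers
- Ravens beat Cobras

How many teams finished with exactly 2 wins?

Win totals: Cobras 4, Wolves 4, Falcons 2, Meteors 4, Tigers 4, Titans 3, Ravens 3, Giants 4.
Exactly 2: Falcons — 1 team.

1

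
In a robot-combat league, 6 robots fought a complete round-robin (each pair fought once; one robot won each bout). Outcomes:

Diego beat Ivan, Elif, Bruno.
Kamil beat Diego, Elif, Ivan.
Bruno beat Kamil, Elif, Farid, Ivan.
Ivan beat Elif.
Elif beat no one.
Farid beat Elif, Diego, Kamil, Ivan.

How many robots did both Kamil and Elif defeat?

Kamil beat: Elif, Ivan, Diego.
Elif beat: no one.
No one was beaten by both.

0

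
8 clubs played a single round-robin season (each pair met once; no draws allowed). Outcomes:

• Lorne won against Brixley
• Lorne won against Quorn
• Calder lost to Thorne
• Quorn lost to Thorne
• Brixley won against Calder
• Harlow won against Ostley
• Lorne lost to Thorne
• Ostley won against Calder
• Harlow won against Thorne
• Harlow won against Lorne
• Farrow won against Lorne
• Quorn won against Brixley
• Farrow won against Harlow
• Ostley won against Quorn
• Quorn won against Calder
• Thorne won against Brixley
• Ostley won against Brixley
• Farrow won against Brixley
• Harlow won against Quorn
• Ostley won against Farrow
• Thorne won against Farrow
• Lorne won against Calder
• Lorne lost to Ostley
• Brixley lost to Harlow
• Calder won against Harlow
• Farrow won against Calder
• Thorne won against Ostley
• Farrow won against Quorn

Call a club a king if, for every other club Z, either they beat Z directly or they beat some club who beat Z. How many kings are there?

3

Calder cannot reach Farrow in two steps.
Farrow reaches everyone (king).
Ostley cannot reach Thorne in two steps.
Harlow reaches everyone (king).
Thorne reaches everyone (king).
Lorne cannot reach Farrow, Ostley, Thorne in two steps.
Brixley cannot reach Farrow, Ostley, Thorne, Lorne, Quorn in two steps.
Quorn cannot reach Farrow, Ostley, Thorne, Lorne in two steps.
Kings: Farrow, Harlow, Thorne — 3.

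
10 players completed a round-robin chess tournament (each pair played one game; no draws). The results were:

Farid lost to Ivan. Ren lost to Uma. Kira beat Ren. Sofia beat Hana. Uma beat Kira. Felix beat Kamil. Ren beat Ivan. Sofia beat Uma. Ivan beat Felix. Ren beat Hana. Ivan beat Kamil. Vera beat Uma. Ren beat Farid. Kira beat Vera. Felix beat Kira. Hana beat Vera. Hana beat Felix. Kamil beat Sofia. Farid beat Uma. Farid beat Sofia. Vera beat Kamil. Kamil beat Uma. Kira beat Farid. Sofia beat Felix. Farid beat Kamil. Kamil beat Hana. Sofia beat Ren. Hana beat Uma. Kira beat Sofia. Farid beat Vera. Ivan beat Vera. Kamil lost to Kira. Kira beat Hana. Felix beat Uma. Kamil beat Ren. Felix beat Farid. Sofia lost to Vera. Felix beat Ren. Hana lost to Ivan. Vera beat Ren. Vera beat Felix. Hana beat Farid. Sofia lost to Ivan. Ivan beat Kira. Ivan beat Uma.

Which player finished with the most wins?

Ivan

Win totals: Farid 4, Vera 5, Ivan 8, Ren 3, Felix 5, Uma 2, Hana 4, Sofia 4, Kira 6, Kamil 4.
Ivan leads with 8 wins (next highest: 6).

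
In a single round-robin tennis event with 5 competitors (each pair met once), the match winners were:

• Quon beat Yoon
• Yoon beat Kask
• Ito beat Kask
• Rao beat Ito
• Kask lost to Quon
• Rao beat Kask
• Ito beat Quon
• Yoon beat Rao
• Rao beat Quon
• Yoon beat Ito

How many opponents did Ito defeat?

2

Ito's results: beat Quon, Kask; lost to Yoon, Rao.
That is 2 wins.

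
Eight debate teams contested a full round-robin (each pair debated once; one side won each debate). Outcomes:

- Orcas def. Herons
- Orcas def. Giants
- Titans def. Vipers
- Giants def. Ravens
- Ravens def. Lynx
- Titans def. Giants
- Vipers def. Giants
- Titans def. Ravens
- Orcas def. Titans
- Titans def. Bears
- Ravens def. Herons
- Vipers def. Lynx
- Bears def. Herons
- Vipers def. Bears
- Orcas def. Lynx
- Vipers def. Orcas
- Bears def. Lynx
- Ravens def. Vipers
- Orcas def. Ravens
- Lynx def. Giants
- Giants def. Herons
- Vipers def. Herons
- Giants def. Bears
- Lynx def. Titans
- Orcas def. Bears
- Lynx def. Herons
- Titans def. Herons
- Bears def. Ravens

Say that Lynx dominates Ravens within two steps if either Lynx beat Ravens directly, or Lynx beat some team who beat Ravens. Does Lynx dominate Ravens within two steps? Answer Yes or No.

Lynx did not beat Ravens directly.
Lynx beat Herons, Titans, Giants. Of those, Titans beat Ravens.

Yes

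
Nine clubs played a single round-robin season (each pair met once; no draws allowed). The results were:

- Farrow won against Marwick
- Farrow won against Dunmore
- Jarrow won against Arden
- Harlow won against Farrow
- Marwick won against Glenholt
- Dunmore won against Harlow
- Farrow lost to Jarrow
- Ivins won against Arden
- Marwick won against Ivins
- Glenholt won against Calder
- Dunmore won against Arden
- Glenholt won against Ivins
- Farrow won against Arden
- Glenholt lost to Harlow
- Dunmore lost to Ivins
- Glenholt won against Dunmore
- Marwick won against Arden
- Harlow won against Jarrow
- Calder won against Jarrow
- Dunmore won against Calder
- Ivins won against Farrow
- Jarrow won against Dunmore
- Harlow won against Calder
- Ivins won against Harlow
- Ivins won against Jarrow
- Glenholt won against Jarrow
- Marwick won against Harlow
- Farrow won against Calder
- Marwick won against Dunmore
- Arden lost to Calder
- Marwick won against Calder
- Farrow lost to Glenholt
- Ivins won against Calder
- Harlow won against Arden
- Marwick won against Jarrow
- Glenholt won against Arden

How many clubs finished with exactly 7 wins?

Win totals: Harlow 5, Ivins 6, Calder 2, Dunmore 3, Farrow 4, Marwick 7, Arden 0, Glenholt 6, Jarrow 3.
Exactly 7: Marwick — 1 club.

1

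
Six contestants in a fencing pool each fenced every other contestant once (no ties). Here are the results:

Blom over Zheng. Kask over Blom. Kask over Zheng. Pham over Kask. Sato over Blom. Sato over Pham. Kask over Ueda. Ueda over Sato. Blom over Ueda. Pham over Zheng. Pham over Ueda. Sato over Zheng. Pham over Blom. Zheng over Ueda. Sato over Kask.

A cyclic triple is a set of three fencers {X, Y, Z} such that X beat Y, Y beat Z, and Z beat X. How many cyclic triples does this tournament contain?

4

Win totals: Ueda 1, Sato 4, Kask 3, Blom 2, Pham 4, Zheng 1.
A fencer with w wins dominates both others in C(w,2) triples; summing gives 0 + 6 + 3 + 1 + 6 + 0 = 16 transitive triples.
Total triples C(6,3) = 20, so cyclic triples = 20 − 16 = 4.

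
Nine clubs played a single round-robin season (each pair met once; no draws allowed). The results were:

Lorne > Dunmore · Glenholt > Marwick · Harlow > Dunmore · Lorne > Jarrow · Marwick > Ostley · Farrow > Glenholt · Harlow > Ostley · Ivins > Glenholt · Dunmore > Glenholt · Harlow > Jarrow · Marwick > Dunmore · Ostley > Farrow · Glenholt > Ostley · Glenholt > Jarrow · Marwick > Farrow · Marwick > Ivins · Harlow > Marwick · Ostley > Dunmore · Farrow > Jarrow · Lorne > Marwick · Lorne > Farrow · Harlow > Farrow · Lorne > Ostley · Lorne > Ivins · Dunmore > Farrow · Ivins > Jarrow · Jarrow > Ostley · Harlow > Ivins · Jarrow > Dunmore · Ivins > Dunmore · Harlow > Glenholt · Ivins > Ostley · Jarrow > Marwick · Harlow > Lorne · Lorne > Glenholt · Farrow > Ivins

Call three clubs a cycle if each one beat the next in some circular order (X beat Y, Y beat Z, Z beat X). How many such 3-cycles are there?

12

Win totals: Harlow 8, Marwick 4, Dunmore 2, Lorne 7, Jarrow 3, Farrow 3, Ostley 2, Ivins 4, Glenholt 3.
A club with w wins dominates both others in C(w,2) triples; summing gives 28 + 6 + 1 + 21 + 3 + 3 + 1 + 6 + 3 = 72 transitive triples.
Total triples C(9,3) = 84, so cyclic triples = 84 − 72 = 12.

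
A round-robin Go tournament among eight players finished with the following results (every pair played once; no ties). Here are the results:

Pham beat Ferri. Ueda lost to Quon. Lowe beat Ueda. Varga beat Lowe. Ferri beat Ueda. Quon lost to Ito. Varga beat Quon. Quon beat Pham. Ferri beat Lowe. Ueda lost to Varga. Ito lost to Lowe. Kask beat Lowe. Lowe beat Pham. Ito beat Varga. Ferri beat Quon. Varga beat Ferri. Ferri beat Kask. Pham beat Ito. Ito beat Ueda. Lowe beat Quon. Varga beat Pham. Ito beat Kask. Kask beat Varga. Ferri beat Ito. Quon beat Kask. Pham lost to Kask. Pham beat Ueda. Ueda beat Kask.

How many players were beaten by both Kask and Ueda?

Kask beat: Pham, Varga, Lowe.
Ueda beat: Kask.
No one was beaten by both.

0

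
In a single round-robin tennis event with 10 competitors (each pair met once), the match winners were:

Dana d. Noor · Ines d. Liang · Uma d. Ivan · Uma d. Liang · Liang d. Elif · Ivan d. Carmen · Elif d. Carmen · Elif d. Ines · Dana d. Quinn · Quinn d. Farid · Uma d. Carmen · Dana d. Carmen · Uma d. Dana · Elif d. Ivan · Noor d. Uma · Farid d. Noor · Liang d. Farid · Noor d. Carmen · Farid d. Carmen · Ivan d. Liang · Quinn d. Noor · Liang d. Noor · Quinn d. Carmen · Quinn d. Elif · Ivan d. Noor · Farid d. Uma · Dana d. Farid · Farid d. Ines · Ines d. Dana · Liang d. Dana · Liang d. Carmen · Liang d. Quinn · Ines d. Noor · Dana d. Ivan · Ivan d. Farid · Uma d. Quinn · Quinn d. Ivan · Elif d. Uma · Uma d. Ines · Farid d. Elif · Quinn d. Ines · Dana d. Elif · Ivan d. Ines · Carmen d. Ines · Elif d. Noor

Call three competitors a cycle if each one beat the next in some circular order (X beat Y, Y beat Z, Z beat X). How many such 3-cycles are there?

26

Win totals: Noor 2, Carmen 1, Farid 5, Ivan 5, Elif 5, Ines 3, Liang 6, Quinn 6, Dana 6, Uma 6.
A competitor with w wins dominates both others in C(w,2) triples; summing gives 1 + 0 + 10 + 10 + 10 + 3 + 15 + 15 + 15 + 15 = 94 transitive triples.
Total triples C(10,3) = 120, so cyclic triples = 120 − 94 = 26.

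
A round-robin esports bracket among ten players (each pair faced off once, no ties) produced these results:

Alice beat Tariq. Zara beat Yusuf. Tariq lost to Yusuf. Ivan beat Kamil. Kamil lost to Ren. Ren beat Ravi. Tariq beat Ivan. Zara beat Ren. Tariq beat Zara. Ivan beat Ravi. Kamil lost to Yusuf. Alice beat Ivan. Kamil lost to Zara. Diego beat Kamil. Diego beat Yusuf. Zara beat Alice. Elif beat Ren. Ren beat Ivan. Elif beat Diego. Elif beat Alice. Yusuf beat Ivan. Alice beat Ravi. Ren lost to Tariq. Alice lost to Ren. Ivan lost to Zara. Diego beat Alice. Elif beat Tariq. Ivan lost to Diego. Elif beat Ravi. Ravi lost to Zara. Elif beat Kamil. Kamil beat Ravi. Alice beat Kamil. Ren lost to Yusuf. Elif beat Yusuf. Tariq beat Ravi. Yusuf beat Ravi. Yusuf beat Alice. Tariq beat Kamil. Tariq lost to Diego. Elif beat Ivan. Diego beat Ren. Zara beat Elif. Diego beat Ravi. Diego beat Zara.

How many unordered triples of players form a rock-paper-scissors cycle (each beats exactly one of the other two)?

Win totals: Diego 8, Kamil 1, Ren 4, Alice 4, Ravi 0, Yusuf 6, Elif 8, Zara 7, Tariq 5, Ivan 2.
A player with w wins dominates both others in C(w,2) triples; summing gives 28 + 0 + 6 + 6 + 0 + 15 + 28 + 21 + 10 + 1 = 115 transitive triples.
Total triples C(10,3) = 120, so cyclic triples = 120 − 115 = 5.

5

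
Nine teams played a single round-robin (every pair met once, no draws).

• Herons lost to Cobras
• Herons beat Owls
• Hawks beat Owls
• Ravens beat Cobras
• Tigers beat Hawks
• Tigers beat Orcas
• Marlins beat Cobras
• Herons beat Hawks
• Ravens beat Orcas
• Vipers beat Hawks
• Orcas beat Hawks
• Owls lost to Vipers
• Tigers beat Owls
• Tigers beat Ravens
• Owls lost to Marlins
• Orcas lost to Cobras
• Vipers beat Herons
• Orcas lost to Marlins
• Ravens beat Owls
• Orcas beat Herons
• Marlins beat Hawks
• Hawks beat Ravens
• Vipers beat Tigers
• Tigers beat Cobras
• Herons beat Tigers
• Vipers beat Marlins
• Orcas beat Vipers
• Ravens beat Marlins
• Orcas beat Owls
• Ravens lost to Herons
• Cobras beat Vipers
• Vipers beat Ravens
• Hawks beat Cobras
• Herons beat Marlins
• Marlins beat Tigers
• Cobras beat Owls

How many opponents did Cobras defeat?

4

Cobras' results: beat Orcas, Herons, Owls, Vipers; lost to Hawks, Ravens, Tigers, Marlins.
That is 4 wins.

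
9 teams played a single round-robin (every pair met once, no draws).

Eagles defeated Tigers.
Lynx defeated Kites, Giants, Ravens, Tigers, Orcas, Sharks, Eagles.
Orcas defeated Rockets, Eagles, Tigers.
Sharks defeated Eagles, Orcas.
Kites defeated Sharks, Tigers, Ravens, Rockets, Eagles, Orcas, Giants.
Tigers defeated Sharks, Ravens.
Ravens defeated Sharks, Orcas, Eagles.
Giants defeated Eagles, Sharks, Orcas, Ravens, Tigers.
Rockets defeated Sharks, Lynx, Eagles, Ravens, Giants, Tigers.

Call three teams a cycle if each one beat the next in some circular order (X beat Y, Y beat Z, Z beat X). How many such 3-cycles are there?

9

Win totals: Rockets 6, Lynx 7, Kites 7, Orcas 3, Eagles 1, Ravens 3, Sharks 2, Tigers 2, Giants 5.
A team with w wins dominates both others in C(w,2) triples; summing gives 15 + 21 + 21 + 3 + 0 + 3 + 1 + 1 + 10 = 75 transitive triples.
Total triples C(9,3) = 84, so cyclic triples = 84 − 75 = 9.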